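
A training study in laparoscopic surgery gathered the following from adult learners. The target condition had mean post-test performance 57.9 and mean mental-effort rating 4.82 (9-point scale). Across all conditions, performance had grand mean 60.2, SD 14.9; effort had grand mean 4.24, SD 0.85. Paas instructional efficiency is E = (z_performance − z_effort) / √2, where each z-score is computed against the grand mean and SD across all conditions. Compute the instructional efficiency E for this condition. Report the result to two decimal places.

z_performance = (57.9 − 60.2) / 14.9 = -2.3000 / 14.9 = -0.1544.
z_effort = (4.82 − 4.24) / 0.85 = 0.5800 / 0.85 = 0.6824.
z_P − z_E = -0.1544 − 0.6824 = -0.8368.
E = -0.8368 / √2 = -0.8368 / 1.41421 = -0.5917 ≈ -0.59.

-0.59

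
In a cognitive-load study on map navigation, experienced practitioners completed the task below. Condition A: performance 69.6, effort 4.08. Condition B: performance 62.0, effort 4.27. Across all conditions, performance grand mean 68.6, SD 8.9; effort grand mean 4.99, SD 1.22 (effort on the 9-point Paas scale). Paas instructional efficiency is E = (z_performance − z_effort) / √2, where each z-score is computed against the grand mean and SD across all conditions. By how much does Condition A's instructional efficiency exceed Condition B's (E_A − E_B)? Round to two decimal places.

Condition A: z_P = (69.6 − 68.6)/8.9 = 0.1124; z_E = (4.08 − 4.99)/1.22 = -0.7459; E_A = (0.1124 − (-0.7459))/√2 = 0.6069.
Condition B: z_P = (62.0 − 68.6)/8.9 = -0.7416; z_E = (4.27 − 4.99)/1.22 = -0.5902; E_B = (-0.7416 − (-0.5902))/√2 = -0.1071.
E_A − E_B = 0.6069 − (-0.1071) = 0.7140 ≈ 0.71.

0.71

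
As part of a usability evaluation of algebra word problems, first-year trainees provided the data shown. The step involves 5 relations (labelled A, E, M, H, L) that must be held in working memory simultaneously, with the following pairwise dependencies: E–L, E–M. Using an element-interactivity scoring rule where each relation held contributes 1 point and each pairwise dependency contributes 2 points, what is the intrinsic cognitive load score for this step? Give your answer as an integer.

Count of relations held simultaneously: 5.
Count of pairwise dependencies listed: 2.
Element contribution: 5 × 1 = 5.
Interaction contribution: 2 × 2 = 4.
Intrinsic load = 5 + 4 = 9.

9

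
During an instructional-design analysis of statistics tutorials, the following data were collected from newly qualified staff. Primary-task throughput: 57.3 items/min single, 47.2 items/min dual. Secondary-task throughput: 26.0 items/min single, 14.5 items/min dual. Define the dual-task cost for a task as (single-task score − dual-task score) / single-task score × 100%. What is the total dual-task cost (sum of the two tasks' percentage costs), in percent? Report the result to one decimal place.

61.9

Primary cost = (57.3 − 47.2) / 57.3 × 100% = 17.6265%.
Secondary cost = (26.0 − 14.5) / 26.0 × 100% = 44.2308%.
Total = 17.6265% + 44.2308% = 61.8573% ≈ 61.9%.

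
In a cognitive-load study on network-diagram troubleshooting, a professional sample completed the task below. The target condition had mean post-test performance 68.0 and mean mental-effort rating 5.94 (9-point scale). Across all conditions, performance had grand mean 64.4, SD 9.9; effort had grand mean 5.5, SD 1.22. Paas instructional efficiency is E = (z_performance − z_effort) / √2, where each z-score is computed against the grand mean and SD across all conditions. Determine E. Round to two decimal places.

0.00

z_performance = (68.0 − 64.4) / 9.9 = 3.6000 / 9.9 = 0.3636.
z_effort = (5.94 − 5.5) / 1.22 = 0.4400 / 1.22 = 0.3607.
z_P − z_E = 0.3636 − 0.3607 = 0.0029.
E = 0.0029 / √2 = 0.0029 / 1.41421 = 0.0021 ≈ 0.00.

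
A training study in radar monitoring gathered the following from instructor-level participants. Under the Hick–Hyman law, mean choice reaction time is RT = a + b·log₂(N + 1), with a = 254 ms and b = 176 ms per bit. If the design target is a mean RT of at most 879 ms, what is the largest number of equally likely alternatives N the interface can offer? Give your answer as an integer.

10

Set 254 + 176·log₂(N + 1) ≤ 879.
log₂(N + 1) ≤ (879 − 254) / 176 = 3.5511.
N + 1 ≤ 2^3.5511 = 11.7216.
N ≤ 10.7216, so the largest integer N is 10.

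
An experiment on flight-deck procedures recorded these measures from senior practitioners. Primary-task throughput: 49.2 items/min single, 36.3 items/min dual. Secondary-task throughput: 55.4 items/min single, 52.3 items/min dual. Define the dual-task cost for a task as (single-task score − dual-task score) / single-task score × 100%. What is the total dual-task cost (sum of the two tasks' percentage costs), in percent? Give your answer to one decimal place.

Primary cost = (49.2 − 36.3) / 49.2 × 100% = 26.2195%.
Secondary cost = (55.4 − 52.3) / 55.4 × 100% = 5.5957%.
Total = 26.2195% + 5.5957% = 31.8152% ≈ 31.8%.

31.8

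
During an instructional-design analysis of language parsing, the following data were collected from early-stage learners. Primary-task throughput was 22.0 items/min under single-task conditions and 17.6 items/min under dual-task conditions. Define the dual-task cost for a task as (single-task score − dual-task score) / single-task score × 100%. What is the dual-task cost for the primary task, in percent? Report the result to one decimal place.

Cost = (22.0 − 17.6) / 22.0 × 100%
     = 4.4000 / 22.0 × 100% = 20.0000%.
≈ 20.0%.

20.0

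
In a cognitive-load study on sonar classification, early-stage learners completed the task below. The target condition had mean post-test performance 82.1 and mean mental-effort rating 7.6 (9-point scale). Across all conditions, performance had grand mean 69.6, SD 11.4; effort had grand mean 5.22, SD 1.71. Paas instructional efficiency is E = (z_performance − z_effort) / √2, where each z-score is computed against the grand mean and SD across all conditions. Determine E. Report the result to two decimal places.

z_performance = (82.1 − 69.6) / 11.4 = 12.5000 / 11.4 = 1.0965.
z_effort = (7.6 − 5.22) / 1.71 = 2.3800 / 1.71 = 1.3918.
z_P − z_E = 1.0965 − 1.3918 = -0.2953.
E = -0.2953 / √2 = -0.2953 / 1.41421 = -0.2088 ≈ -0.21.

-0.21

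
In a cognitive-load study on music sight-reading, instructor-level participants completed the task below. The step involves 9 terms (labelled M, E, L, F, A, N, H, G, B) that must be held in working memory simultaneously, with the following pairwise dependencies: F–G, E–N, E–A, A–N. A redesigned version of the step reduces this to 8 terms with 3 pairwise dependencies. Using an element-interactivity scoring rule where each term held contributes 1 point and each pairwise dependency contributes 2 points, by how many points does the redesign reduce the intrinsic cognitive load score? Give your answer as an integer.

Original: 9 × 1 + 4 × 2 = 9 + 8 = 17.
Redesigned: 8 × 1 + 3 × 2 = 8 + 6 = 14.
Reduction = 17 − 14 = 3.

3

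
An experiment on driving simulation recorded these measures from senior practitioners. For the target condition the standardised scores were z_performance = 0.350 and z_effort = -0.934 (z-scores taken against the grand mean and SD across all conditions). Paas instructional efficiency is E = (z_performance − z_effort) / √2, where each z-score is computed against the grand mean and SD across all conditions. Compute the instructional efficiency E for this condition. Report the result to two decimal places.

z_P − z_E = 0.350 − (-0.934) = 1.2840.
E = 1.2840 / √2 = 1.2840 / 1.41421 = 0.9079 ≈ 0.91.

0.91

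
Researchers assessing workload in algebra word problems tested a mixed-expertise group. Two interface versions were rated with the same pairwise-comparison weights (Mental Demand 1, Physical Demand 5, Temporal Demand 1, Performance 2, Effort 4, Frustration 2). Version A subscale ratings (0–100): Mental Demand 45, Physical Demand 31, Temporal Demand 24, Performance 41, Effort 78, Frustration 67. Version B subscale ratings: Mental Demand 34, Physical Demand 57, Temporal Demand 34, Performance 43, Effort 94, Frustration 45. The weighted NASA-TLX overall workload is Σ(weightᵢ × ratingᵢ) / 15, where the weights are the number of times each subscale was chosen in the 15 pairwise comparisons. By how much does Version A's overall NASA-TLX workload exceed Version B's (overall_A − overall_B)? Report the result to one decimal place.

Version A weighted sum = 1·45 + 5·31 + 1·24 + 2·41 + 4·78 + 2·67 = 45 + 155 + 24 + 82 + 312 + 134 = 752; overall_A = 752/15 = 50.1333.
Version B weighted sum = 1·34 + 5·57 + 1·34 + 2·43 + 4·94 + 2·45 = 34 + 285 + 34 + 86 + 376 + 90 = 905; overall_B = 905/15 = 60.3333.
Difference = 50.1333 − 60.3333 = -10.2000 ≈ -10.2.

-10.2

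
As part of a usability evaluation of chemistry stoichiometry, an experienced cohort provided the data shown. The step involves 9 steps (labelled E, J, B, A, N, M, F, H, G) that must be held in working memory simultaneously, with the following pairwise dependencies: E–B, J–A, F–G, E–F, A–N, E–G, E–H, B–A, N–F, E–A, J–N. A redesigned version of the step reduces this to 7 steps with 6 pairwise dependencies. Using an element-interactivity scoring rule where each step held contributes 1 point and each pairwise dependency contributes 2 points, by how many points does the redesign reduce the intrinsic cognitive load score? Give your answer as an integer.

Original: 9 × 1 + 11 × 2 = 9 + 22 = 31.
Redesigned: 7 × 1 + 6 × 2 = 7 + 12 = 19.
Reduction = 31 − 19 = 12.

12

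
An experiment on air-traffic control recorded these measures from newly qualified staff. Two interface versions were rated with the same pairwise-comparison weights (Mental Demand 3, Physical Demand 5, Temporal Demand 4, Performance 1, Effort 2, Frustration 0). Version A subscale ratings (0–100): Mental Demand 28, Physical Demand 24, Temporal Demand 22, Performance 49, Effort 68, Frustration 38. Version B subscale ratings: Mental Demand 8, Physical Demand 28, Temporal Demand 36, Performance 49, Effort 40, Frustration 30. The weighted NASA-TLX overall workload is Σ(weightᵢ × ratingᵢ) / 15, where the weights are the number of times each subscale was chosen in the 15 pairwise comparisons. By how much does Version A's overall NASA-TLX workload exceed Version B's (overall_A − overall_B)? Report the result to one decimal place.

2.7

Version A weighted sum = 3·28 + 5·24 + 4·22 + 1·49 + 2·68 + 0·38 = 84 + 120 + 88 + 49 + 136 + 0 = 477; overall_A = 477/15 = 31.8000.
Version B weighted sum = 3·8 + 5·28 + 4·36 + 1·49 + 2·40 + 0·30 = 24 + 140 + 144 + 49 + 80 + 0 = 437; overall_B = 437/15 = 29.1333.
Difference = 31.8000 − 29.1333 = 2.6667 ≈ 2.7.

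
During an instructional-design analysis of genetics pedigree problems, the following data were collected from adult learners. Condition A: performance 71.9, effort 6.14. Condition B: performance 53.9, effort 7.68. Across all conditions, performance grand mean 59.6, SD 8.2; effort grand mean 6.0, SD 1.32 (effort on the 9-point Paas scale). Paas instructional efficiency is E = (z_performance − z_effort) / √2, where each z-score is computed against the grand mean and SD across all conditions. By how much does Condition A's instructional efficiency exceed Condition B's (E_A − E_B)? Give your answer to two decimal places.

2.38

Condition A: z_P = (71.9 − 59.6)/8.2 = 1.5000; z_E = (6.14 − 6.0)/1.32 = 0.1061; E_A = (1.5000 − 0.1061)/√2 = 0.9856.
Condition B: z_P = (53.9 − 59.6)/8.2 = -0.6951; z_E = (7.68 − 6.0)/1.32 = 1.2727; E_B = (-0.6951 − 1.2727)/√2 = -1.3914.
E_A − E_B = 0.9856 − (-1.3914) = 2.3770 ≈ 2.38.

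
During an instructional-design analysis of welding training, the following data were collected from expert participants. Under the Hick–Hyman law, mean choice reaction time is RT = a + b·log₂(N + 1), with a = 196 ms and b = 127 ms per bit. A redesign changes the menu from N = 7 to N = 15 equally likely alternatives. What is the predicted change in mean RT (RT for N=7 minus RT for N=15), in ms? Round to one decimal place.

RT(7) = 196 + 127·log₂(8) = 196 + 127·3.0000 = 577.0000 ms.
RT(15) = 196 + 127·log₂(16) = 196 + 127·4.0000 = 704.0000 ms.
Difference = 577.0000 − 704.0000 = -127.0000 ≈ -127.0 ms.

-127.0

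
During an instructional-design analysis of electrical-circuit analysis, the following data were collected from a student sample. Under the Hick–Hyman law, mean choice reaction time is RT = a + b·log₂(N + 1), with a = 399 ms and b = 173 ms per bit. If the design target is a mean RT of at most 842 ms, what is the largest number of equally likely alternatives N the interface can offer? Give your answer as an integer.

4

Set 399 + 173·log₂(N + 1) ≤ 842.
log₂(N + 1) ≤ (842 − 399) / 173 = 2.5607.
N + 1 ≤ 2^2.5607 = 5.8999.
N ≤ 4.8999, so the largest integer N is 4.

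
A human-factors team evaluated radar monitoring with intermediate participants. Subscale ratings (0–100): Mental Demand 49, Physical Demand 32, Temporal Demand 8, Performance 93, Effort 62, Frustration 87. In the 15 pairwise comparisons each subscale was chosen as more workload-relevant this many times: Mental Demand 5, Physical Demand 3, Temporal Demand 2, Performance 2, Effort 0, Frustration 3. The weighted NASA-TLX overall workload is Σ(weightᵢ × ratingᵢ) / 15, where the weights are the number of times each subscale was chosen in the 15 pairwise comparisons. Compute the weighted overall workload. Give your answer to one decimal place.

53.6

The tallies are the weights (they sum to 15).
Weighted sum = 5·49 + 3·32 + 2·8 + 2·93 + 0·62 + 3·87
            = 245 + 96 + 16 + 186 + 0 + 261 = 804.
Overall workload = 804 / 15 = 53.6000 ≈ 53.6.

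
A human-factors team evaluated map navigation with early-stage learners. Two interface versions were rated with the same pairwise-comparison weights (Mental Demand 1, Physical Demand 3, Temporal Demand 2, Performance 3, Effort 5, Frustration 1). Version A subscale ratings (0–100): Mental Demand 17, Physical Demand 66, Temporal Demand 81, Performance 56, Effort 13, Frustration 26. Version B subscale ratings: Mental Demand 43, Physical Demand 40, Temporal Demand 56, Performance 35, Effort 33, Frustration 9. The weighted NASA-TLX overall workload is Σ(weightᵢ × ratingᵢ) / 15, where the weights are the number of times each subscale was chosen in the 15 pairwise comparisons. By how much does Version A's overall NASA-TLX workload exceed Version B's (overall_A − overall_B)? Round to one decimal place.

Version A weighted sum = 1·17 + 3·66 + 2·81 + 3·56 + 5·13 + 1·26 = 17 + 198 + 162 + 168 + 65 + 26 = 636; overall_A = 636/15 = 42.4000.
Version B weighted sum = 1·43 + 3·40 + 2·56 + 3·35 + 5·33 + 1·9 = 43 + 120 + 112 + 105 + 165 + 9 = 554; overall_B = 554/15 = 36.9333.
Difference = 42.4000 − 36.9333 = 5.4667 ≈ 5.5.

5.5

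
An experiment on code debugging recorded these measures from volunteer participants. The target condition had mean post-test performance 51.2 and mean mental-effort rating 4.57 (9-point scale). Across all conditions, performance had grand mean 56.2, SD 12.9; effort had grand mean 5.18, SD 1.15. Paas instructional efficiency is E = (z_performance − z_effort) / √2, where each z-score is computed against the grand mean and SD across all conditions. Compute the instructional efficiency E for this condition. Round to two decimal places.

0.10

z_performance = (51.2 − 56.2) / 12.9 = -5.0000 / 12.9 = -0.3876.
z_effort = (4.57 − 5.18) / 1.15 = -0.6100 / 1.15 = -0.5304.
z_P − z_E = -0.3876 − (-0.5304) = 0.1428.
E = 0.1428 / √2 = 0.1428 / 1.41421 = 0.1010 ≈ 0.10.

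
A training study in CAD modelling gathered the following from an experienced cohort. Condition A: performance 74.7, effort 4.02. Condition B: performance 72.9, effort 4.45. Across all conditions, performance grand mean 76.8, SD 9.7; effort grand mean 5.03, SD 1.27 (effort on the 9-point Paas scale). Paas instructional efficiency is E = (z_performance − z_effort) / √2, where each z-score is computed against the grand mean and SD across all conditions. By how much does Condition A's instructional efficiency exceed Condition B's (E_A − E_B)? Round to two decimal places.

0.37

Condition A: z_P = (74.7 − 76.8)/9.7 = -0.2165; z_E = (4.02 − 5.03)/1.27 = -0.7953; E_A = (-0.2165 − (-0.7953))/√2 = 0.4093.
Condition B: z_P = (72.9 − 76.8)/9.7 = -0.4021; z_E = (4.45 − 5.03)/1.27 = -0.4567; E_B = (-0.4021 − (-0.4567))/√2 = 0.0386.
E_A − E_B = 0.4093 − 0.0386 = 0.3707 ≈ 0.37.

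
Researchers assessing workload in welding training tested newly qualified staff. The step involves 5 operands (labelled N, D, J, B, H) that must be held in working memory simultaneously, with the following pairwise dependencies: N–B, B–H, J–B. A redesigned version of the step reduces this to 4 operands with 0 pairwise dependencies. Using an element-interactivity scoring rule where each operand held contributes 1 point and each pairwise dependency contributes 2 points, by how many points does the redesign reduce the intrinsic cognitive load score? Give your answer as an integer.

Original: 5 × 1 + 3 × 2 = 5 + 6 = 11.
Redesigned: 4 × 1 + 0 × 2 = 4 + 0 = 4.
Reduction = 11 − 4 = 7.

7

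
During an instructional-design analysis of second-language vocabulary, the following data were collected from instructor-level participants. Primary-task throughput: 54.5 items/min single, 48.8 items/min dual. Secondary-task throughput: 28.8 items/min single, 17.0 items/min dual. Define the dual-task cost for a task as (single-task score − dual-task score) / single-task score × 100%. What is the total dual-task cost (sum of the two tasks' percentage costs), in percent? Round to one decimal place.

Primary cost = (54.5 − 48.8) / 54.5 × 100% = 10.4587%.
Secondary cost = (28.8 − 17.0) / 28.8 × 100% = 40.9722%.
Total = 10.4587% + 40.9722% = 51.4309% ≈ 51.4%.

51.4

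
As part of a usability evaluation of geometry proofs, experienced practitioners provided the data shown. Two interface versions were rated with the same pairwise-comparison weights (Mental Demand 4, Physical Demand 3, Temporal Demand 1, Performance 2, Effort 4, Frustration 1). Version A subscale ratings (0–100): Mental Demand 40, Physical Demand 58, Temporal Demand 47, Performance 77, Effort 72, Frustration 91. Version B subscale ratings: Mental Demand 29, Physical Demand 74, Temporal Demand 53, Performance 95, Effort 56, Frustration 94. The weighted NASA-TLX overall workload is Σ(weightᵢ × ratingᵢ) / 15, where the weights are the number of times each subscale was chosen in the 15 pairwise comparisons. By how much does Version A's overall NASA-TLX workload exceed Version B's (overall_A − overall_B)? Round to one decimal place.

1.0

Version A weighted sum = 4·40 + 3·58 + 1·47 + 2·77 + 4·72 + 1·91 = 160 + 174 + 47 + 154 + 288 + 91 = 914; overall_A = 914/15 = 60.9333.
Version B weighted sum = 4·29 + 3·74 + 1·53 + 2·95 + 4·56 + 1·94 = 116 + 222 + 53 + 190 + 224 + 94 = 899; overall_B = 899/15 = 59.9333.
Difference = 60.9333 − 59.9333 = 1.0000 ≈ 1.0.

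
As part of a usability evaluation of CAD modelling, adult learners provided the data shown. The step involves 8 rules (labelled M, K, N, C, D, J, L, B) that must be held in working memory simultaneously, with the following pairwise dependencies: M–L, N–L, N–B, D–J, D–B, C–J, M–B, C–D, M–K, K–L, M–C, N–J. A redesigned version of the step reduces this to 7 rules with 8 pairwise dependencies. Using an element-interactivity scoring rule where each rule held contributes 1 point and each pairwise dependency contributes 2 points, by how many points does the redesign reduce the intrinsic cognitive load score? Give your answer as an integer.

Original: 8 × 1 + 12 × 2 = 8 + 24 = 32.
Redesigned: 7 × 1 + 8 × 2 = 7 + 16 = 23.
Reduction = 32 − 23 = 9.

9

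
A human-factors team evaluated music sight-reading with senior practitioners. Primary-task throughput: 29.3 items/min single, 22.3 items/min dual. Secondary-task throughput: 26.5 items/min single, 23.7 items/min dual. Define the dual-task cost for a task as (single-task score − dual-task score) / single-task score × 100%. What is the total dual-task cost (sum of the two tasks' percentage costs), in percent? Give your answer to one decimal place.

34.5

Primary cost = (29.3 − 22.3) / 29.3 × 100% = 23.8908%.
Secondary cost = (26.5 − 23.7) / 26.5 × 100% = 10.5660%.
Total = 23.8908% + 10.5660% = 34.4568% ≈ 34.5%.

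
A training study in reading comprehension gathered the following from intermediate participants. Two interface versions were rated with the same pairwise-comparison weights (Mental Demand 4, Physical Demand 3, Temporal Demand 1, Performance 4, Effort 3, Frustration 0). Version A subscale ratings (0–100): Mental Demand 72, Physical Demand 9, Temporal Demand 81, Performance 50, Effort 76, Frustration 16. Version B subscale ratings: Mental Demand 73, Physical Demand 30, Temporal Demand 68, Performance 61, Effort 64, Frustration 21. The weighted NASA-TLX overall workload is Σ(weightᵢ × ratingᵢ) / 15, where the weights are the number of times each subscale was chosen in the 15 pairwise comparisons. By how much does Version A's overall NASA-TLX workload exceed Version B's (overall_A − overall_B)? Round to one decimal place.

-4.1

Version A weighted sum = 4·72 + 3·9 + 1·81 + 4·50 + 3·76 + 0·16 = 288 + 27 + 81 + 200 + 228 + 0 = 824; overall_A = 824/15 = 54.9333.
Version B weighted sum = 4·73 + 3·30 + 1·68 + 4·61 + 3·64 + 0·21 = 292 + 90 + 68 + 244 + 192 + 0 = 886; overall_B = 886/15 = 59.0667.
Difference = 54.9333 − 59.0667 = -4.1334 ≈ -4.1.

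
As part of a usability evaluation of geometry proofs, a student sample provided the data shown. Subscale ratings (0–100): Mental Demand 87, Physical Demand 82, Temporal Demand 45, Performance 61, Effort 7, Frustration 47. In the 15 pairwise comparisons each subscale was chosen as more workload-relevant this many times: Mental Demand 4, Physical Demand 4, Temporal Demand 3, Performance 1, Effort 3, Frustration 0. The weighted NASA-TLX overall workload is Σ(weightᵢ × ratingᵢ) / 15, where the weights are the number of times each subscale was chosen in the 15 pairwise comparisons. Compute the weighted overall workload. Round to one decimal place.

59.5

The tallies are the weights (they sum to 15).
Weighted sum = 4·87 + 4·82 + 3·45 + 1·61 + 3·7 + 0·47
            = 348 + 328 + 135 + 61 + 21 + 0 = 893.
Overall workload = 893 / 15 = 59.5333 ≈ 59.5.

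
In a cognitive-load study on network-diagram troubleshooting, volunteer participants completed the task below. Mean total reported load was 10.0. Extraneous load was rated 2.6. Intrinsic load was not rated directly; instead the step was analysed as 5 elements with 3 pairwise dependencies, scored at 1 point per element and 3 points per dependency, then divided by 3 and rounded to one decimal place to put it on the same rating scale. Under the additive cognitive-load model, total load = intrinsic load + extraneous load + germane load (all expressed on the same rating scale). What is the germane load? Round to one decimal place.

Intrinsic (element-interactivity): (5 × 1 + 3 × 3) / 3 = 14 / 3 = 4.6667 → 4.7.
germane load = total − intrinsic − extraneous
             = 10.0 − 4.7 − 2.6 = 2.7.

2.7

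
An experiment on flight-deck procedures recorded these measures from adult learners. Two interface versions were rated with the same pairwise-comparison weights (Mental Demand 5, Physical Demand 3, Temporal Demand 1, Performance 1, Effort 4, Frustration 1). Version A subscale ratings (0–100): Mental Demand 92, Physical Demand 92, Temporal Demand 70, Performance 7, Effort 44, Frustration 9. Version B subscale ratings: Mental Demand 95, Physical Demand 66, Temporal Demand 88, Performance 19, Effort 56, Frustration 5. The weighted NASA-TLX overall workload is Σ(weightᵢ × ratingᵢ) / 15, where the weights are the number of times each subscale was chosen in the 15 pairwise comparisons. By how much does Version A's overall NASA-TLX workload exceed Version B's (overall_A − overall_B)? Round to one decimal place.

-0.7

Version A weighted sum = 5·92 + 3·92 + 1·70 + 1·7 + 4·44 + 1·9 = 460 + 276 + 70 + 7 + 176 + 9 = 998; overall_A = 998/15 = 66.5333.
Version B weighted sum = 5·95 + 3·66 + 1·88 + 1·19 + 4·56 + 1·5 = 475 + 198 + 88 + 19 + 224 + 5 = 1009; overall_B = 1009/15 = 67.2667.
Difference = 66.5333 − 67.2667 = -0.7334 ≈ -0.7.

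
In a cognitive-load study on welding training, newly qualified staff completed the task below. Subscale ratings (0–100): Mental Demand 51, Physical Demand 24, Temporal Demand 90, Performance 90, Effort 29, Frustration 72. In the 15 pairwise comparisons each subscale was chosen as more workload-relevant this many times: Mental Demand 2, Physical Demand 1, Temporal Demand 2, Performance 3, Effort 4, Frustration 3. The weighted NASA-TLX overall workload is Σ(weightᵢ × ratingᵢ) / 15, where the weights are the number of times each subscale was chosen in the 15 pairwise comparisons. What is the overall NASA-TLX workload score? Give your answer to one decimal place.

60.5

The tallies are the weights (they sum to 15).
Weighted sum = 2·51 + 1·24 + 2·90 + 3·90 + 4·29 + 3·72
            = 102 + 24 + 180 + 270 + 116 + 216 = 908.
Overall workload = 908 / 15 = 60.5333 ≈ 60.5.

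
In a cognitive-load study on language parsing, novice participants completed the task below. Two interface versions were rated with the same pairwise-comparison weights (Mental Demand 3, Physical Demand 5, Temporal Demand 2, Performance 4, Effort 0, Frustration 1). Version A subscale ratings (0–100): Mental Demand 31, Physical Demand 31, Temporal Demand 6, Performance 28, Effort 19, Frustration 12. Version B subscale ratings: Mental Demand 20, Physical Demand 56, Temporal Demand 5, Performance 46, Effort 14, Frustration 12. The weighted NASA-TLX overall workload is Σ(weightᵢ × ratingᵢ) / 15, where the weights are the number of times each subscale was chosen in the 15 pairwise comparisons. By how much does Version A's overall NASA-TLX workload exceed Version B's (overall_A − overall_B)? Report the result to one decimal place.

-10.8

Version A weighted sum = 3·31 + 5·31 + 2·6 + 4·28 + 0·19 + 1·12 = 93 + 155 + 12 + 112 + 0 + 12 = 384; overall_A = 384/15 = 25.6000.
Version B weighted sum = 3·20 + 5·56 + 2·5 + 4·46 + 0·14 + 1·12 = 60 + 280 + 10 + 184 + 0 + 12 = 546; overall_B = 546/15 = 36.4000.
Difference = 25.6000 − 36.4000 = -10.8000 ≈ -10.8.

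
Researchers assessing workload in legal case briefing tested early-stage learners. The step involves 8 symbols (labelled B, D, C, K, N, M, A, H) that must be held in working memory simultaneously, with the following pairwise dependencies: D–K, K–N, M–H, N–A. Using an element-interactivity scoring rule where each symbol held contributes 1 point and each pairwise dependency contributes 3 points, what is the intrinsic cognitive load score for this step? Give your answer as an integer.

Count of symbols held simultaneously: 8.
Count of pairwise dependencies listed: 4.
Element contribution: 8 × 1 = 8.
Interaction contribution: 4 × 3 = 12.
Intrinsic load = 8 + 12 = 20.

20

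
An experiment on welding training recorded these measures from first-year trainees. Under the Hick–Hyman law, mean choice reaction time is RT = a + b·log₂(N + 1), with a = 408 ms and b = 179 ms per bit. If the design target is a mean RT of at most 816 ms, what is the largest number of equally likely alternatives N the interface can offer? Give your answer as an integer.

3

Set 408 + 179·log₂(N + 1) ≤ 816.
log₂(N + 1) ≤ (816 − 408) / 179 = 2.2793.
N + 1 ≤ 2^2.2793 = 4.8544.
N ≤ 3.8544, so the largest integer N is 3.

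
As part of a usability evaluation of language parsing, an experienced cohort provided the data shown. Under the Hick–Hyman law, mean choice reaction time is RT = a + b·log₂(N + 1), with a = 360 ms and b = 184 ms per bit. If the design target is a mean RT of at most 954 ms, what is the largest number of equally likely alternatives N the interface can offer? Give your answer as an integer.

Set 360 + 184·log₂(N + 1) ≤ 954.
log₂(N + 1) ≤ (954 − 360) / 184 = 3.2283.
N + 1 ≤ 2^3.2283 = 9.3716.
N ≤ 8.3716, so the largest integer N is 8.

8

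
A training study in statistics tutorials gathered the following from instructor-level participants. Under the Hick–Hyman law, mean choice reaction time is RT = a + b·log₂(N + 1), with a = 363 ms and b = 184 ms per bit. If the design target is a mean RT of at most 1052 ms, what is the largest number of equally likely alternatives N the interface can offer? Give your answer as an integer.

Set 363 + 184·log₂(N + 1) ≤ 1052.
log₂(N + 1) ≤ (1052 − 363) / 184 = 3.7446.
N + 1 ≤ 2^3.7446 = 13.4041.
N ≤ 12.4041, so the largest integer N is 12.

12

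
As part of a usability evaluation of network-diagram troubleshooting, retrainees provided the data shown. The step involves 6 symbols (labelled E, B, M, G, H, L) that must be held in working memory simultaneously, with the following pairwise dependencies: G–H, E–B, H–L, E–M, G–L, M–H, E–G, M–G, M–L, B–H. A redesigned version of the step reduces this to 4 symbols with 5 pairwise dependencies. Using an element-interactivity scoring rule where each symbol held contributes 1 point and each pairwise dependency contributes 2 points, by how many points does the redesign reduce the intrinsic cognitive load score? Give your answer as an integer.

Original: 6 × 1 + 10 × 2 = 6 + 20 = 26.
Redesigned: 4 × 1 + 5 × 2 = 4 + 10 = 14.
Reduction = 26 − 14 = 12.

12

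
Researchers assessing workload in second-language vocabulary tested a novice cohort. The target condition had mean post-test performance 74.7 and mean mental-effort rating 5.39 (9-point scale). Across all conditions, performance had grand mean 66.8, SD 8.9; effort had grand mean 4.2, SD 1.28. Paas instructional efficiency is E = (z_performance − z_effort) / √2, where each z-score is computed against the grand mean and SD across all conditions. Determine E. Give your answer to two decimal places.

z_performance = (74.7 − 66.8) / 8.9 = 7.9000 / 8.9 = 0.8876.
z_effort = (5.39 − 4.2) / 1.28 = 1.1900 / 1.28 = 0.9297.
z_P − z_E = 0.8876 − 0.9297 = -0.0421.
E = -0.0421 / √2 = -0.0421 / 1.41421 = -0.0298 ≈ -0.03.

-0.03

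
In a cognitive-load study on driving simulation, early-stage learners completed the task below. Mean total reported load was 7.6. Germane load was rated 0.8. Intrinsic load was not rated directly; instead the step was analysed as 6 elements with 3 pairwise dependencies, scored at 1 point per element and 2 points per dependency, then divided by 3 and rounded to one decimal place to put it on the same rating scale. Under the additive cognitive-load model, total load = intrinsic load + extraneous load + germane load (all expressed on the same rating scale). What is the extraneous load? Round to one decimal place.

2.8

Intrinsic (element-interactivity): (6 × 1 + 3 × 2) / 3 = 12 / 3 = 4.0000 → 4.0.
extraneous load = total − intrinsic − germane
             = 7.6 − 4.0 − 0.8 = 2.8.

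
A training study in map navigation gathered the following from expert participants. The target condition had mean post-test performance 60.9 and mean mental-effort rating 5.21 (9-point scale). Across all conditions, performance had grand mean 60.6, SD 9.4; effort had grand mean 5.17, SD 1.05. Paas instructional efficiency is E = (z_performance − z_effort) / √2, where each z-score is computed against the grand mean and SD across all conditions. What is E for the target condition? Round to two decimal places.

z_performance = (60.9 − 60.6) / 9.4 = 0.3000 / 9.4 = 0.0319.
z_effort = (5.21 − 5.17) / 1.05 = 0.0400 / 1.05 = 0.0381.
z_P − z_E = 0.0319 − 0.0381 = -0.0062.
E = -0.0062 / √2 = -0.0062 / 1.41421 = -0.0044 ≈ 0.00.

0.00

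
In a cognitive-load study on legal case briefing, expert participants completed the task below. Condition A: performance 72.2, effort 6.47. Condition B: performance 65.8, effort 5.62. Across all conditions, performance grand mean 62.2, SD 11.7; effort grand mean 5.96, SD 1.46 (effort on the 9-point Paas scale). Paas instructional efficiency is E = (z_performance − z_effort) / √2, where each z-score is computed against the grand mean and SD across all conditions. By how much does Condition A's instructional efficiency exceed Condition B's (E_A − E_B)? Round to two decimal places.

Condition A: z_P = (72.2 − 62.2)/11.7 = 0.8547; z_E = (6.47 − 5.96)/1.46 = 0.3493; E_A = (0.8547 − 0.3493)/√2 = 0.3574.
Condition B: z_P = (65.8 − 62.2)/11.7 = 0.3077; z_E = (5.62 − 5.96)/1.46 = -0.2329; E_B = (0.3077 − (-0.2329))/√2 = 0.3823.
E_A − E_B = 0.3574 − 0.3823 = -0.0249 ≈ -0.02.

-0.02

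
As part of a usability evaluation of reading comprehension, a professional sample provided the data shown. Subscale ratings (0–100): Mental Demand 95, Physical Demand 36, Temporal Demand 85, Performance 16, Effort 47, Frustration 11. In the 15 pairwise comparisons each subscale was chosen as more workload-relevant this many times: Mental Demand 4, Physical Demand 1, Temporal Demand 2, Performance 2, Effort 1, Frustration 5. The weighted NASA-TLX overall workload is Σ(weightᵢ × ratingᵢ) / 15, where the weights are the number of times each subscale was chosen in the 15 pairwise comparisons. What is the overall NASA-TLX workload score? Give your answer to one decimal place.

48.0

The tallies are the weights (they sum to 15).
Weighted sum = 4·95 + 1·36 + 2·85 + 2·16 + 1·47 + 5·11
            = 380 + 36 + 170 + 32 + 47 + 55 = 720.
Overall workload = 720 / 15 = 48.0000 ≈ 48.0.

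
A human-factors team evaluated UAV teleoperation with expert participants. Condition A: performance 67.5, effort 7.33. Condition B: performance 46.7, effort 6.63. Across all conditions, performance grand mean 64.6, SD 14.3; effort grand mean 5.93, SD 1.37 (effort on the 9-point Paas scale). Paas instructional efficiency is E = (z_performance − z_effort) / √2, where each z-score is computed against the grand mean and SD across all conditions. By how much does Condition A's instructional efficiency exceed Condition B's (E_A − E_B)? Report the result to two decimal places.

0.67

Condition A: z_P = (67.5 − 64.6)/14.3 = 0.2028; z_E = (7.33 − 5.93)/1.37 = 1.0219; E_A = (0.2028 − 1.0219)/√2 = -0.5792.
Condition B: z_P = (46.7 − 64.6)/14.3 = -1.2517; z_E = (6.63 − 5.93)/1.37 = 0.5109; E_B = (-1.2517 − 0.5109)/√2 = -1.2463.
E_A − E_B = -0.5792 − (-1.2463) = 0.6671 ≈ 0.67.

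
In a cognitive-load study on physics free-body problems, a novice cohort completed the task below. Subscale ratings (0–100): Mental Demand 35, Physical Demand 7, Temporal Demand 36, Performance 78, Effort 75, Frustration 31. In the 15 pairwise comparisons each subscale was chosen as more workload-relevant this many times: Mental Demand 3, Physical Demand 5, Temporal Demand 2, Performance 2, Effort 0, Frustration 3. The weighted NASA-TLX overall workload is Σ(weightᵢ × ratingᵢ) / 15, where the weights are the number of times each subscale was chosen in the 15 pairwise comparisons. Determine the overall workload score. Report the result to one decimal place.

The tallies are the weights (they sum to 15).
Weighted sum = 3·35 + 5·7 + 2·36 + 2·78 + 0·75 + 3·31
            = 105 + 35 + 72 + 156 + 0 + 93 = 461.
Overall workload = 461 / 15 = 30.7333 ≈ 30.7.

30.7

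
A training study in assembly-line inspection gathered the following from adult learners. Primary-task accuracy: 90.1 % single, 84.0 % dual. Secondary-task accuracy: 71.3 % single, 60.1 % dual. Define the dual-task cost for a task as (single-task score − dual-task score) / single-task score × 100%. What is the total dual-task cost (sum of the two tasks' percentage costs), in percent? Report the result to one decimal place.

Primary cost = (90.1 − 84.0) / 90.1 × 100% = 6.7703%.
Secondary cost = (71.3 − 60.1) / 71.3 × 100% = 15.7083%.
Total = 6.7703% + 15.7083% = 22.4786% ≈ 22.5%.

22.5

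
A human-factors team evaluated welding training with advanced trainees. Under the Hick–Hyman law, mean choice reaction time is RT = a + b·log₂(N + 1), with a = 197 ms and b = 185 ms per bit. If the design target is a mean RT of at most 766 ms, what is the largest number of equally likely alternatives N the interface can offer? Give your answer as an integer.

7

Set 197 + 185·log₂(N + 1) ≤ 766.
log₂(N + 1) ≤ (766 − 197) / 185 = 3.0757.
N + 1 ≤ 2^3.0757 = 8.4310.
N ≤ 7.4310, so the largest integer N is 7.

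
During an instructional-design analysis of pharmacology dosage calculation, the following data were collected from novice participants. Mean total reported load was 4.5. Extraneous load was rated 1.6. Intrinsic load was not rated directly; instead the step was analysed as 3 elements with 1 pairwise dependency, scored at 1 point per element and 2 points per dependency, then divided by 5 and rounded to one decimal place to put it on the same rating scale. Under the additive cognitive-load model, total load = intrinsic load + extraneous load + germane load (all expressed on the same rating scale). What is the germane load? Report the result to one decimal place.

Intrinsic (element-interactivity): (3 × 1 + 1 × 2) / 5 = 5 / 5 = 1.0000 → 1.0.
germane load = total − intrinsic − extraneous
             = 4.5 − 1.0 − 1.6 = 1.9.

1.9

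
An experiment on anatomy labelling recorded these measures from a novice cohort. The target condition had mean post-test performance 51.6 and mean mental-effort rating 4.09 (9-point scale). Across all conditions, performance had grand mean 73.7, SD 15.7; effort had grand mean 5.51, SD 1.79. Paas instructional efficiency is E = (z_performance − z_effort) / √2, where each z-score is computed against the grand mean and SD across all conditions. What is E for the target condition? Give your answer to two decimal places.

-0.43

z_performance = (51.6 − 73.7) / 15.7 = -22.1000 / 15.7 = -1.4076.
z_effort = (4.09 − 5.51) / 1.79 = -1.4200 / 1.79 = -0.7933.
z_P − z_E = -1.4076 − (-0.7933) = -0.6143.
E = -0.6143 / √2 = -0.6143 / 1.41421 = -0.4344 ≈ -0.43.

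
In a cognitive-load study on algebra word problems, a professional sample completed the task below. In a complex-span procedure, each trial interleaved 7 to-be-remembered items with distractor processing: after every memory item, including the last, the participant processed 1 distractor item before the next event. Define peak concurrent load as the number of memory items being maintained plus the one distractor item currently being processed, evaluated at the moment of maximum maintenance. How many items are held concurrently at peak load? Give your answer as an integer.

8

Maintenance is greatest during the distractor(s) after memory item 7: all 7 memory items are being held.
One distractor item is concurrently being processed.
Peak concurrent load = 7 + 1 = 8 items.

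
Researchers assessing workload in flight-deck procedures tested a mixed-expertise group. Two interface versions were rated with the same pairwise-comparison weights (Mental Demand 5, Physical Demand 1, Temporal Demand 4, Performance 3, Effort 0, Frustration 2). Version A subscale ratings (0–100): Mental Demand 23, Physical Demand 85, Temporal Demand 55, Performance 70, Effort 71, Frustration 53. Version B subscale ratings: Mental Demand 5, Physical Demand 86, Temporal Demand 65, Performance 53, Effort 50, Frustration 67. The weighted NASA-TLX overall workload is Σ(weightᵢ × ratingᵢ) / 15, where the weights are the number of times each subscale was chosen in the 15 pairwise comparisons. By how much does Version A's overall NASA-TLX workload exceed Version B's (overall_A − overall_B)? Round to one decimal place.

4.8

Version A weighted sum = 5·23 + 1·85 + 4·55 + 3·70 + 0·71 + 2·53 = 115 + 85 + 220 + 210 + 0 + 106 = 736; overall_A = 736/15 = 49.0667.
Version B weighted sum = 5·5 + 1·86 + 4·65 + 3·53 + 0·50 + 2·67 = 25 + 86 + 260 + 159 + 0 + 134 = 664; overall_B = 664/15 = 44.2667.
Difference = 49.0667 − 44.2667 = 4.8000 ≈ 4.8.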